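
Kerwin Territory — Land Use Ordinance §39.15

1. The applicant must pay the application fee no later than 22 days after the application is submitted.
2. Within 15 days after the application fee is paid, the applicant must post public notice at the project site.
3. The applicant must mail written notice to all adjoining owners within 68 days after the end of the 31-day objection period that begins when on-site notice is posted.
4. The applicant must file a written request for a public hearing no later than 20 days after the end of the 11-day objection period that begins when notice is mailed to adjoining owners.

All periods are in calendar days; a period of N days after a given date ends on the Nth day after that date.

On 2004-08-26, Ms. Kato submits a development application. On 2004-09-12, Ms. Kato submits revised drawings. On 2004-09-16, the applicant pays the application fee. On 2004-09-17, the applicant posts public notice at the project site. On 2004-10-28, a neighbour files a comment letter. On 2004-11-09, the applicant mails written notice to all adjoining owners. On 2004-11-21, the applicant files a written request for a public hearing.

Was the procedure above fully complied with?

Yes

Step 1 — counting 22 days from 2004-08-26 (when the application is submitted) gives a deadline of 2004-09-17; done 2004-09-16 — timely.
Step 2 — counting 15 days from 2004-09-16 (when the application fee is paid) gives a deadline of 2004-10-01; 2004-09-17 is within that limit.
Step 3 — counting 68 days from 2004-10-18 (end of the 31-day objection period, which began when on-site notice is posted on 2004-09-17) gives a deadline of 2004-12-25; 2004-11-09 is within that limit.
Step 4 — counting 20 days from 2004-11-20 (end of the 11-day objection period, which began when notice is mailed to adjoining owners on 2004-11-09) gives a deadline of 2004-12-10; 2004-11-21 is within that limit.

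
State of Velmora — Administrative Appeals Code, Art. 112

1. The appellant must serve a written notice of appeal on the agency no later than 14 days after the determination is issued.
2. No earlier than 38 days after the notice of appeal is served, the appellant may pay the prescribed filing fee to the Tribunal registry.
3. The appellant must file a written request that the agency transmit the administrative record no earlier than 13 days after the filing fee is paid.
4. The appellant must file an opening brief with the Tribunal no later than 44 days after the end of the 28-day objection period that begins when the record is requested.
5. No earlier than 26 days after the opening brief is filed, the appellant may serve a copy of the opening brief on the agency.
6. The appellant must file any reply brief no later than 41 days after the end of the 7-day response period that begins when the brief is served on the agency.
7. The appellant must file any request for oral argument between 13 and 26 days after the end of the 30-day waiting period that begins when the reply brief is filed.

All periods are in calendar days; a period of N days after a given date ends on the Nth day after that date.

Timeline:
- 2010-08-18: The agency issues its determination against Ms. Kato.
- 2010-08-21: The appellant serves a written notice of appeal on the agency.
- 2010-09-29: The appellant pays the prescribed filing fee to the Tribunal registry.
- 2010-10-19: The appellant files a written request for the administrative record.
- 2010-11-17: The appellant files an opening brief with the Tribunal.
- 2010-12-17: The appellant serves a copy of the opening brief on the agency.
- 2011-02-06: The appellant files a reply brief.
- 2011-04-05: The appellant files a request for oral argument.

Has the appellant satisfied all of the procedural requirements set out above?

Step 1 — counting 14 days from 2010-08-18 (when the determination is issued) gives a deadline of 2010-09-01; done 2010-08-21 — timely.
Step 2 — must wait 38 days from 2010-08-21 (when the notice of appeal is served), so not before 2010-09-28; done 2010-09-29, after the minimum wait.
Step 3 — must wait 13 days from 2010-09-29 (when the filing fee is paid), so not before 2010-10-12; 2010-10-19 is on or after that date.
Step 4 — counting 44 days from 2010-11-16 (end of the 28-day objection period, which began when the record is requested on 2010-10-19) gives a deadline of 2010-12-30; 2010-11-17 is within that limit.
Step 5 — must wait 26 days from 2010-11-17 (when the opening brief is filed), so not before 2010-12-13; done 2010-12-17 — permitted.
Step 6 — counting 41 days from 2010-12-24 (end of the 7-day response period, which began when the brief is served on the agency on 2010-12-17) gives a deadline of 2011-02-03; done 2011-02-06 — 3 days late.
That is the first point of non-compliance.

No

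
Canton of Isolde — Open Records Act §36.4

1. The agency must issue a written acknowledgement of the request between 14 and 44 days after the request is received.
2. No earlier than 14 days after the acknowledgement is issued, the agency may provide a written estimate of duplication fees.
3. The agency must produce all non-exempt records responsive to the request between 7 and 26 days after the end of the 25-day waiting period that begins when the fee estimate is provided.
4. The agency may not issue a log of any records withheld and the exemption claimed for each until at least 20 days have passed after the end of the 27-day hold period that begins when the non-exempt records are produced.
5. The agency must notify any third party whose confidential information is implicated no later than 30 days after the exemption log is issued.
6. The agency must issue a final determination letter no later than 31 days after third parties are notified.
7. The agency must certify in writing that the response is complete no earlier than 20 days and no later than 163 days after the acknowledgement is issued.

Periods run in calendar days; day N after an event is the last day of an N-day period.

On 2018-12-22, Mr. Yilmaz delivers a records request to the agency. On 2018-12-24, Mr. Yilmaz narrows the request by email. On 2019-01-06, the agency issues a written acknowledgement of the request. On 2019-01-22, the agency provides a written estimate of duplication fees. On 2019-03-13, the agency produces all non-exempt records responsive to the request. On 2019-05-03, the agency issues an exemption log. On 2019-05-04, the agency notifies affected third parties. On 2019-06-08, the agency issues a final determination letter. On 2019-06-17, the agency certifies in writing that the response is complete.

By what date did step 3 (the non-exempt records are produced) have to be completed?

2019-03-14

The fee estimate is provided on 2019-01-22; the 25-day waiting period therefore ends 2019-02-16, and step 3 runs from that date. The window is 7–26 days after 2019-02-16; it closes on 2019-03-14.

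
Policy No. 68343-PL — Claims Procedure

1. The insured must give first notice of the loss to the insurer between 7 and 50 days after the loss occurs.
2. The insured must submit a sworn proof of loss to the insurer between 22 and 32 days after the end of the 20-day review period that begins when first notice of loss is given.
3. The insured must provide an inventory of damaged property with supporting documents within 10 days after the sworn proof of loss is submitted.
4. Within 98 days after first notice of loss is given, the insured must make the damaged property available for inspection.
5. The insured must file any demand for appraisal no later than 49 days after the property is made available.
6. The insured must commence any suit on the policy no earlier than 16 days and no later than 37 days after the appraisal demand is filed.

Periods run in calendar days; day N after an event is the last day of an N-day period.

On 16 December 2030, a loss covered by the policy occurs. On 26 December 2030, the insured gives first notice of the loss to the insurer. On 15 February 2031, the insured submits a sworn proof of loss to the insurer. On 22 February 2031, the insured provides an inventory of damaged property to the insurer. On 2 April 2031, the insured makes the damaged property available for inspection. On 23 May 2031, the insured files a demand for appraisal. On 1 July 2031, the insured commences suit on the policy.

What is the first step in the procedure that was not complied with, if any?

Step 1 — 7 and 50 days from 16 December 2030 (when the loss occurs) are 23 December 2030 and 4 February 2031 respectively; 26 December 2030 falls inside that range.
Step 2 — 22 and 32 days from 15 January 2031 (end of the 20-day review period, which began when first notice of loss is given on 26 December 2030) are 6 February 2031 and 16 February 2031 respectively; 15 February 2031 falls inside that range.
Step 3 — counting 10 days from 15 February 2031 (when the sworn proof of loss is submitted) gives a deadline of 25 February 2031; done 22 February 2031 — timely.
Step 4 — counting 98 days from 26 December 2030 (when first notice of loss is given) gives a deadline of 3 April 2031; 2 April 2031 is within that limit.
Step 5 — counting 49 days from 2 April 2031 (when the property is made available) gives a deadline of 21 May 2031; not done until 23 May 2031, 2 days after the deadline.

Step 5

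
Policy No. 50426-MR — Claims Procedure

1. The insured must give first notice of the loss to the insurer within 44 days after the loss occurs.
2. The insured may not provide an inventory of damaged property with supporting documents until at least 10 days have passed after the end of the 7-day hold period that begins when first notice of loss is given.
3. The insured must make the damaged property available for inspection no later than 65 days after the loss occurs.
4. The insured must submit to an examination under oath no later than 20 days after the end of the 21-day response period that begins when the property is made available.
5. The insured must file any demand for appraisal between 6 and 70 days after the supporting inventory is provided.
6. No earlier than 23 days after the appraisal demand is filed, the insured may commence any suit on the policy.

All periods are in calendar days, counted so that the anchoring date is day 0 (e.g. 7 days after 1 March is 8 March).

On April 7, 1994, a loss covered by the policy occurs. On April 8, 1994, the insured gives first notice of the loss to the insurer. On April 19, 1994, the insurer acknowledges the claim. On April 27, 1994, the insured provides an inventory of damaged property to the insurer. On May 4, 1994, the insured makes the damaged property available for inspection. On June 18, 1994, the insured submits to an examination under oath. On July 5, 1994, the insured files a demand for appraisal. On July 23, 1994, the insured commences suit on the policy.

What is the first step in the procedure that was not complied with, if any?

Step 4

Step 1 — counting 44 days from April 7, 1994 (when the loss occurs) gives a deadline of May 21, 1994; April 8, 1994 is within that limit.
Step 2 — must wait 10 days from April 15, 1994 (end of the 7-day hold period, which began when first notice of loss is given on April 8, 1994), so not before April 25, 1994; done April 27, 1994 — permitted.
Step 3 — counting 65 days from April 7, 1994 (when the loss occurs) gives a deadline of June 11, 1994; done May 4, 1994 — timely.
Step 4 — counting 20 days from May 25, 1994 (end of the 21-day response period, which began when the property is made available on May 4, 1994) gives a deadline of June 14, 1994; not done until June 18, 1994, 4 days after the deadline.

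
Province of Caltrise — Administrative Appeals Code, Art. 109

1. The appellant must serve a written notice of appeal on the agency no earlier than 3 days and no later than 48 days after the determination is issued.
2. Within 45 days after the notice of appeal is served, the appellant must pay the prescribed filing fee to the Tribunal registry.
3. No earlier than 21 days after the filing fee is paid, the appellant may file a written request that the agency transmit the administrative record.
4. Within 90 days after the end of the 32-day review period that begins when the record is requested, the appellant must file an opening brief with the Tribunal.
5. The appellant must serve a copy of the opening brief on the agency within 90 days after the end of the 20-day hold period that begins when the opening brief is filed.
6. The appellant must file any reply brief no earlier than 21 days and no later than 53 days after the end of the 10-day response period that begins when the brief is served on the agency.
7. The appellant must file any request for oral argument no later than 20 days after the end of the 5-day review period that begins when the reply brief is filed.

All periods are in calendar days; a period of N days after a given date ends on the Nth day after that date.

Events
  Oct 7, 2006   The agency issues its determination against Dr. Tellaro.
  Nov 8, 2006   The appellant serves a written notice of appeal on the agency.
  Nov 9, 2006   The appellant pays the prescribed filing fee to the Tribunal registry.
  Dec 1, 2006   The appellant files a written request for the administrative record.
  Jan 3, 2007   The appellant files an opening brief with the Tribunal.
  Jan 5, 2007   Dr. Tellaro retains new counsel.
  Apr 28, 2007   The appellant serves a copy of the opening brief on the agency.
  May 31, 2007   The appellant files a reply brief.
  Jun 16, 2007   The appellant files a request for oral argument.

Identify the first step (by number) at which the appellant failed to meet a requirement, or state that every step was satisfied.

Step 1: the window is 3–48 days after Oct 7, 2006 (when the determination is issued), so Oct 10, 2006 through Nov 24, 2006; done Nov 8, 2006 — within the window.
Step 2: 45 days after Nov 8, 2006 (when the notice of appeal is served) is Dec 23, 2006; Nov 9, 2006 is within that limit.
Step 3: the earliest permitted date is 21 days after Nov 9, 2006 (when the filing fee is paid), i.e. Nov 30, 2006; Dec 1, 2006 is on or after that date.
Step 4: 90 days after Jan 2, 2007 (end of the 32-day review period, which began when the record is requested on Dec 1, 2006) is Apr 2, 2007; completed Jan 3, 2007, before the deadline.
Step 5: 90 days after Jan 23, 2007 (end of the 20-day hold period, which began when the opening brief is filed on Jan 3, 2007) is Apr 23, 2007; not done until Apr 28, 2007, 5 days after the deadline.
No need to go further; step 5 was not satisfied.

Step 5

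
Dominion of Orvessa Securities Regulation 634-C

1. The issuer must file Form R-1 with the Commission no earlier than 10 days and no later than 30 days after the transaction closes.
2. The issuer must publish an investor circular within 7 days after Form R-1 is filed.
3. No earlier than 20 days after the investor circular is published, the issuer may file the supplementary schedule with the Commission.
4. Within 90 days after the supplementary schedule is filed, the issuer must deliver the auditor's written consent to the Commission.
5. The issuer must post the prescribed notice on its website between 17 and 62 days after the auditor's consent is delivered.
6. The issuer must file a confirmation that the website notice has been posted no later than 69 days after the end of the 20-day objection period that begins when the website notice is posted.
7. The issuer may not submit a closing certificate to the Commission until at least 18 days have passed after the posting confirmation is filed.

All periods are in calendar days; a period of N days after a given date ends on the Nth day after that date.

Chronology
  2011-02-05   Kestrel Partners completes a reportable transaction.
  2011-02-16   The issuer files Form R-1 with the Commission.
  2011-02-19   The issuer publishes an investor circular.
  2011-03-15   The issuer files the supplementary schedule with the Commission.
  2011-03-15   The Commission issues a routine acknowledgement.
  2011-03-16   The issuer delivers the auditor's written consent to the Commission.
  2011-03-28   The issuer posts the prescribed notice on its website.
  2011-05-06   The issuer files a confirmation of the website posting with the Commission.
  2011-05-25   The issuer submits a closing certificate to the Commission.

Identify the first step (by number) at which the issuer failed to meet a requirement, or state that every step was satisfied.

(1) the permitted window runs from 2011-02-05 + 10 = 2011-02-15 to 2011-02-05 + 30 = 2011-03-07; done 2011-02-16, which is between those dates.
(2) due by 2011-02-16 + 7 days = 2011-02-23; 2011-02-19 is within that limit.
(3) permitted from 2011-02-19 + 20 days = 2011-03-11 onward; done 2011-03-15, after the minimum wait.
(4) due by 2011-03-15 + 90 days = 2011-06-13; 2011-03-16 is within that limit.
(5) the permitted window runs from 2011-03-16 + 17 = 2011-04-02 to 2011-03-16 + 62 = 2011-05-17; done 2011-03-28 — 5 days before the window opened.

Step 5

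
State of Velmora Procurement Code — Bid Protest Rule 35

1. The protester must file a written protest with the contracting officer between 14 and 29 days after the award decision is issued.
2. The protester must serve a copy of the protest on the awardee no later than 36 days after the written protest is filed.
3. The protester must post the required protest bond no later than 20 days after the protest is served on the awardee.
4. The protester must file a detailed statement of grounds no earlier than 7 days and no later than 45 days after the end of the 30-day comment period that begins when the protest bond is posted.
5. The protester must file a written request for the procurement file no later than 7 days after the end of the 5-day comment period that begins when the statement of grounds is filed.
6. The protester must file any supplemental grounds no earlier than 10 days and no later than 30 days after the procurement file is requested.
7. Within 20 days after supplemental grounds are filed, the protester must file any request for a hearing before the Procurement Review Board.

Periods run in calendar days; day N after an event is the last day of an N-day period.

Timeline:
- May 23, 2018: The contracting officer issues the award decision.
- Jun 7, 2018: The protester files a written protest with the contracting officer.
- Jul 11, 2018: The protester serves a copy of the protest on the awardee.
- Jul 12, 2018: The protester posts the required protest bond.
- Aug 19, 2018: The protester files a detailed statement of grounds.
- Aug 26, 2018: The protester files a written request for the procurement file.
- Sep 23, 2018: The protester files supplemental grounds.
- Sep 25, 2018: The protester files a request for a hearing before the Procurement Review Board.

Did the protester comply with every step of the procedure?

(1) the permitted window runs from May 23, 2018 + 14 = Jun 6, 2018 to May 23, 2018 + 29 = Jun 21, 2018; done Jun 7, 2018, which is between those dates.
(2) due by Jun 7, 2018 + 36 days = Jul 13, 2018; done Jul 11, 2018 — timely.
(3) due by Jul 11, 2018 + 20 days = Jul 31, 2018; done Jul 12, 2018 — timely.
(4) the permitted window runs from Aug 11, 2018 + 7 = Aug 18, 2018 to Aug 11, 2018 + 45 = Sep 25, 2018; done Aug 19, 2018, which is between those dates.
(5) due by Aug 24, 2018 + 7 days = Aug 31, 2018; done Aug 26, 2018 — timely.
(6) the permitted window runs from Aug 26, 2018 + 10 = Sep 5, 2018 to Aug 26, 2018 + 30 = Sep 25, 2018; done Sep 23, 2018, which is between those dates.
(7) due by Sep 23, 2018 + 20 days = Oct 13, 2018; Sep 25, 2018 is within that limit.

Yes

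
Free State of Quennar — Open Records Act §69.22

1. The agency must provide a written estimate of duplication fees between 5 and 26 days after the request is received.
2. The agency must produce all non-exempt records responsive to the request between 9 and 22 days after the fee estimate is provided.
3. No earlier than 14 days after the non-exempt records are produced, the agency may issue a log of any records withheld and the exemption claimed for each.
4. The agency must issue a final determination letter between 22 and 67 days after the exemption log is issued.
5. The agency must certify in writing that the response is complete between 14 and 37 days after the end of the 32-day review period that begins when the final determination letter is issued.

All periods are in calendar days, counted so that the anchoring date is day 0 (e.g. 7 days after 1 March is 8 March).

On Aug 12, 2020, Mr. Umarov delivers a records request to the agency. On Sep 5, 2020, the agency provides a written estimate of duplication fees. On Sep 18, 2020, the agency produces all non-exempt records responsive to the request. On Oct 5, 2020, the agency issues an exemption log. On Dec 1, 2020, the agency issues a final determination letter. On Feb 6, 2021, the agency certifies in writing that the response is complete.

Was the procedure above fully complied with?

Step 1: the window is 5–26 days after Aug 12, 2020 (when the request is received), so Aug 17, 2020 through Sep 7, 2020; done Sep 5, 2020, which is between those dates.
Step 2: the window is 9–22 days after Sep 5, 2020 (when the fee estimate is provided), so Sep 14, 2020 through Sep 27, 2020; done Sep 18, 2020 — within the window.
Step 3: the earliest permitted date is 14 days after Sep 18, 2020 (when the non-exempt records are produced), i.e. Oct 2, 2020; done Oct 5, 2020 — permitted.
Step 4: the window is 22–67 days after Oct 5, 2020 (when the exemption log is issued), so Oct 27, 2020 through Dec 11, 2020; done Dec 1, 2020 — within the window.
Step 5: the window is 14–37 days after Jan 2, 2021 (end of the 32-day review period, which began when the final determination letter is issued on Dec 1, 2020), so Jan 16, 2021 through Feb 8, 2021; done Feb 6, 2021, which is between those dates.

Yes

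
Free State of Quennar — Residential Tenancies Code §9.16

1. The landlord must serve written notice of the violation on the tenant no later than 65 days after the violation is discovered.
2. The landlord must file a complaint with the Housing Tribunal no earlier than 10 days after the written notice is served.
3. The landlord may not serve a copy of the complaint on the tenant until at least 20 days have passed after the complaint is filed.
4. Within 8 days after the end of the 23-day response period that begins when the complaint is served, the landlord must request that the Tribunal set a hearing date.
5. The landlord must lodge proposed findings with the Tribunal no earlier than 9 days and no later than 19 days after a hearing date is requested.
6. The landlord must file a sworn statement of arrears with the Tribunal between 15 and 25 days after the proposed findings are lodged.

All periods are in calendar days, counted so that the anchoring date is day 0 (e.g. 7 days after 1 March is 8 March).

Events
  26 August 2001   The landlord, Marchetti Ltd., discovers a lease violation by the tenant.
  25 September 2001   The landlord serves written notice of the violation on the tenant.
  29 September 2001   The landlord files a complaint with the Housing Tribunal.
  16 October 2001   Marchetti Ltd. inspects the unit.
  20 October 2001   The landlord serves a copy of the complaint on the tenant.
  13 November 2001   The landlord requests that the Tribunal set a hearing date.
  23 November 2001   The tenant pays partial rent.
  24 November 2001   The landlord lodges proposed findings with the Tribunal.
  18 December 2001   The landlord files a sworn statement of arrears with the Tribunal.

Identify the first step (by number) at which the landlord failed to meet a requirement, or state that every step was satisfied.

Step 2

Step 1 — counting 65 days from 26 August 2001 (when the violation is discovered) gives a deadline of 30 October 2001; done 25 September 2001 — timely.
Step 2 — must wait 10 days from 25 September 2001 (when the written notice is served), so not before 5 October 2001; acted on 29 September 2001, 6 days prematurely.
The analysis stops there.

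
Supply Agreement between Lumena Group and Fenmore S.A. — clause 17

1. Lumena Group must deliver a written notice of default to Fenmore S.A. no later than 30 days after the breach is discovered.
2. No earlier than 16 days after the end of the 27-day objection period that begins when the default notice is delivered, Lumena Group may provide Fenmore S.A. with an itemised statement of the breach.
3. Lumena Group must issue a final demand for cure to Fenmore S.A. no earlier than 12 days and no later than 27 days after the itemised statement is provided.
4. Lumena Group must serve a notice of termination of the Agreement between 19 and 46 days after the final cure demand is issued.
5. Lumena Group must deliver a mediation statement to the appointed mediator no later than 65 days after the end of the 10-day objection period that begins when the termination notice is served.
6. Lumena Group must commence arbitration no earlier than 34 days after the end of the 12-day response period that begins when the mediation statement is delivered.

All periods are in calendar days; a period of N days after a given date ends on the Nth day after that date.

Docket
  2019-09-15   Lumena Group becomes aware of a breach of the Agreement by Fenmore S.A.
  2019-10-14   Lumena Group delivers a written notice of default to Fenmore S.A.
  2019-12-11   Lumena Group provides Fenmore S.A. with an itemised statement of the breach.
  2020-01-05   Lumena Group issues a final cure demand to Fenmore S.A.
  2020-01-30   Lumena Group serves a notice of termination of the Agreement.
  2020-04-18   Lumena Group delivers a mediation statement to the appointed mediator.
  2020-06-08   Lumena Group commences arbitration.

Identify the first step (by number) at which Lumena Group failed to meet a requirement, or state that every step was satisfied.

Step 1: 30 days after 2019-09-15 (when the breach is discovered) is 2019-10-15; completed 2019-10-14, before the deadline.
Step 2: the earliest permitted date is 16 days after 2019-11-10 (end of the 27-day objection period, which began when the default notice is delivered on 2019-10-14), i.e. 2019-11-26; 2019-12-11 is on or after that date.
Step 3: the window is 12–27 days after 2019-12-11 (when the itemised statement is provided), so 2019-12-23 through 2020-01-07; done 2020-01-05, which is between those dates.
Step 4: the window is 19–46 days after 2020-01-05 (when the final cure demand is issued), so 2020-01-24 through 2020-02-20; 2020-01-30 falls inside that range.
Step 5: 65 days after 2020-02-09 (end of the 10-day objection period, which began when the termination notice is served on 2020-01-30) is 2020-04-14; not done until 2020-04-18, 4 days after the deadline.
No need to go further; step 5 was not satisfied.

Step 5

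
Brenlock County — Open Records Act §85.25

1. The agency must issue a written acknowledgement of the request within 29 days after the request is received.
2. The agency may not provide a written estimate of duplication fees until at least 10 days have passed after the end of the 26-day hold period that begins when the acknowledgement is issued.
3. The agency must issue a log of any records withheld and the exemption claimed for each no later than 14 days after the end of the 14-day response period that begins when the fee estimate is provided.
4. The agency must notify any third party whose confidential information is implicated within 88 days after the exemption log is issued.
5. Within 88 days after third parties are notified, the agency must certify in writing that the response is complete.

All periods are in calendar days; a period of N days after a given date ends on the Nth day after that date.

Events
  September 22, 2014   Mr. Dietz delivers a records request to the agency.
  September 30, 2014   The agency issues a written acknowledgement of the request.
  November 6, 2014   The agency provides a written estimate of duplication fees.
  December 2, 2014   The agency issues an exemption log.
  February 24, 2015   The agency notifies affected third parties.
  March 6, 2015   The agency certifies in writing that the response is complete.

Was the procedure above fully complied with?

Step 1 — counting 29 days from September 22, 2014 (when the request is received) gives a deadline of October 21, 2014; completed September 30, 2014, before the deadline.
Step 2 — must wait 10 days from October 26, 2014 (end of the 26-day hold period, which began when the acknowledgement is issued on September 30, 2014), so not before November 5, 2014; done November 6, 2014 — permitted.
Step 3 — counting 14 days from November 20, 2014 (end of the 14-day response period, which began when the fee estimate is provided on November 6, 2014) gives a deadline of December 4, 2014; done December 2, 2014 — timely.
Step 4 — counting 88 days from December 2, 2014 (when the exemption log is issued) gives a deadline of February 28, 2015; done February 24, 2015 — timely.
Step 5 — counting 88 days from February 24, 2015 (when third parties are notified) gives a deadline of May 23, 2015; completed March 6, 2015, before the deadline.

Yes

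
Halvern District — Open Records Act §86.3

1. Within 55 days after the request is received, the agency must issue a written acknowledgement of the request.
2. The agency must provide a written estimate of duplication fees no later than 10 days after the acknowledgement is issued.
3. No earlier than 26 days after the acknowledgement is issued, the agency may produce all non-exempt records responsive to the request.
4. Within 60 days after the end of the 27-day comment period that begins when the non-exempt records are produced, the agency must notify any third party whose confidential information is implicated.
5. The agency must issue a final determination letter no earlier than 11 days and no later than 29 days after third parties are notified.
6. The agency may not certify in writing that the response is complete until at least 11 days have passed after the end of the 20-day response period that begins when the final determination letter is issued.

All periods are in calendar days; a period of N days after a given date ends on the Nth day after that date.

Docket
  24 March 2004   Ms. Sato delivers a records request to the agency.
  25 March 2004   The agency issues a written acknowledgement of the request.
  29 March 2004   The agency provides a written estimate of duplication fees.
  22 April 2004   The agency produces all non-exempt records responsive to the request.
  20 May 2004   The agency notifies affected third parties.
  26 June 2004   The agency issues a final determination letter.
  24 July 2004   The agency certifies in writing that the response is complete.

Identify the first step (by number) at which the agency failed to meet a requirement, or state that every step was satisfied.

(1) due by 24 March 2004 + 55 days = 18 May 2004; completed 25 March 2004, before the deadline.
(2) due by 25 March 2004 + 10 days = 4 April 2004; completed 29 March 2004, before the deadline.
(3) permitted from 25 March 2004 + 26 days = 20 April 2004 onward; done 22 April 2004, after the minimum wait.
(4) due by 19 May 2004 + 60 days = 18 July 2004; 20 May 2004 is within that limit.
(5) the permitted window runs from 20 May 2004 + 11 = 31 May 2004 to 20 May 2004 + 29 = 18 June 2004; done 26 June 2004 — 8 days after the window closed.
No need to go further; step 5 was not satisfied.

Step 5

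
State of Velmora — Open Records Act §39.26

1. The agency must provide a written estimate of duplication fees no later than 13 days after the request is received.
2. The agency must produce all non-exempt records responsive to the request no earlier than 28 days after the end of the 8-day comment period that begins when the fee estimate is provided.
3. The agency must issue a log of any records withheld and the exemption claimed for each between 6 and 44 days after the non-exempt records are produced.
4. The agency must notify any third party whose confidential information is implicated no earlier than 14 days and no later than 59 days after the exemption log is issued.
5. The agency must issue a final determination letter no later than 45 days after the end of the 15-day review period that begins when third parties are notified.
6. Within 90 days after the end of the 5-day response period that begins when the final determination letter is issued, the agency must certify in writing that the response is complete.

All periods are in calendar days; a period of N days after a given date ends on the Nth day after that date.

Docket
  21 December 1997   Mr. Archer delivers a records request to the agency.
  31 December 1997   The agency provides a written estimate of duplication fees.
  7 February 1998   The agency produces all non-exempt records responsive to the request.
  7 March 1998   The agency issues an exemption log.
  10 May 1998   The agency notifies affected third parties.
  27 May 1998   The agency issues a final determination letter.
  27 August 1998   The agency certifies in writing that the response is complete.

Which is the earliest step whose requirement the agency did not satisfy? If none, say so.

Step 4

Step 1 — counting 13 days from 21 December 1997 (when the request is received) gives a deadline of 3 January 1998; completed 31 December 1997, before the deadline.
Step 2 — must wait 28 days from 8 January 1998 (end of the 8-day comment period, which began when the fee estimate is provided on 31 December 1997), so not before 5 February 1998; 7 February 1998 is on or after that date.
Step 3 — 6 and 44 days from 7 February 1998 (when the non-exempt records are produced) are 13 February 1998 and 23 March 1998 respectively; done 7 March 1998, which is between those dates.
Step 4 — 14 and 59 days from 7 March 1998 (when the exemption log is issued) are 21 March 1998 and 5 May 1998 respectively; 10 May 1998 is 5 days past the end of the window.
The procedure was therefore not followed at step 4.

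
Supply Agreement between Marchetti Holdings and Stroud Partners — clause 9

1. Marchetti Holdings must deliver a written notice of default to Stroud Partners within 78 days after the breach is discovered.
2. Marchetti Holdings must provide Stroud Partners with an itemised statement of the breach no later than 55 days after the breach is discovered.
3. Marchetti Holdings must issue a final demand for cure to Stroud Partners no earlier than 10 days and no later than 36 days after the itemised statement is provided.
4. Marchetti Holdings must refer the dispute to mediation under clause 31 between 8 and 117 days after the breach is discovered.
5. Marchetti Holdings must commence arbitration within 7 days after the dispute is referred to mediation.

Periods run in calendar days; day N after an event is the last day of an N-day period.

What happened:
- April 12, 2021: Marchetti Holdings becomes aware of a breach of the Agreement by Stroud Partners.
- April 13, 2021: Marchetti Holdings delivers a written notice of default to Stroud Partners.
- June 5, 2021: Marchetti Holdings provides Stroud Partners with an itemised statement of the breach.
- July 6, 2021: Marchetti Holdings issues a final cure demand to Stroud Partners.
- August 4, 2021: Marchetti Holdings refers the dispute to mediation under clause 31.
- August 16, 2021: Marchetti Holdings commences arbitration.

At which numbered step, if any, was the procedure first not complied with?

Step 5

(1) due by April 12, 2021 + 78 days = June 29, 2021; April 13, 2021 is within that limit.
(2) due by April 12, 2021 + 55 days = June 6, 2021; done June 5, 2021 — timely.
(3) the permitted window runs from June 5, 2021 + 10 = June 15, 2021 to June 5, 2021 + 36 = July 11, 2021; done July 6, 2021, which is between those dates.
(4) the permitted window runs from April 12, 2021 + 8 = April 20, 2021 to April 12, 2021 + 117 = August 7, 2021; done August 4, 2021 — within the window.
(5) due by August 4, 2021 + 7 days = August 11, 2021; not done until August 16, 2021, 5 days after the deadline.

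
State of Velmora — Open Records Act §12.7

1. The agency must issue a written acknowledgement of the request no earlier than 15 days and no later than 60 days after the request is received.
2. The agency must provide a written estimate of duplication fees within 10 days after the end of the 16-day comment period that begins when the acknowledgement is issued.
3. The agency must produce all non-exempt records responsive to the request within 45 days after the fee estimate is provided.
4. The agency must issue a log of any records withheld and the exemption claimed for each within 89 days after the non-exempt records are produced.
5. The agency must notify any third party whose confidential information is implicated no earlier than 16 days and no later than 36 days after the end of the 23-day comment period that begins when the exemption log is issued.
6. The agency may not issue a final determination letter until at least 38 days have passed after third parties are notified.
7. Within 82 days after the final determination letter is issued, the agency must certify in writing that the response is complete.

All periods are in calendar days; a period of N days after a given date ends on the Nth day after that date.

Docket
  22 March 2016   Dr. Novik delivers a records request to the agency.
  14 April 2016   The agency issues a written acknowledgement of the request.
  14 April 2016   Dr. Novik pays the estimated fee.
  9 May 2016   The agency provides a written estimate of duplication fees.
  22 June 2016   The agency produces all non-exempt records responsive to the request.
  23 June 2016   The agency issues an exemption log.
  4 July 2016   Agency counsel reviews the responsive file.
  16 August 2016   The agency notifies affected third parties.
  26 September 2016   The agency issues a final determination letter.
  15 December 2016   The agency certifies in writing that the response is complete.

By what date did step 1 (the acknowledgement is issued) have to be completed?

21 May 2016

Step 1 runs from 22 March 2016, when the request is received. The window is 15–60 days after 22 March 2016; it closes on 21 May 2016.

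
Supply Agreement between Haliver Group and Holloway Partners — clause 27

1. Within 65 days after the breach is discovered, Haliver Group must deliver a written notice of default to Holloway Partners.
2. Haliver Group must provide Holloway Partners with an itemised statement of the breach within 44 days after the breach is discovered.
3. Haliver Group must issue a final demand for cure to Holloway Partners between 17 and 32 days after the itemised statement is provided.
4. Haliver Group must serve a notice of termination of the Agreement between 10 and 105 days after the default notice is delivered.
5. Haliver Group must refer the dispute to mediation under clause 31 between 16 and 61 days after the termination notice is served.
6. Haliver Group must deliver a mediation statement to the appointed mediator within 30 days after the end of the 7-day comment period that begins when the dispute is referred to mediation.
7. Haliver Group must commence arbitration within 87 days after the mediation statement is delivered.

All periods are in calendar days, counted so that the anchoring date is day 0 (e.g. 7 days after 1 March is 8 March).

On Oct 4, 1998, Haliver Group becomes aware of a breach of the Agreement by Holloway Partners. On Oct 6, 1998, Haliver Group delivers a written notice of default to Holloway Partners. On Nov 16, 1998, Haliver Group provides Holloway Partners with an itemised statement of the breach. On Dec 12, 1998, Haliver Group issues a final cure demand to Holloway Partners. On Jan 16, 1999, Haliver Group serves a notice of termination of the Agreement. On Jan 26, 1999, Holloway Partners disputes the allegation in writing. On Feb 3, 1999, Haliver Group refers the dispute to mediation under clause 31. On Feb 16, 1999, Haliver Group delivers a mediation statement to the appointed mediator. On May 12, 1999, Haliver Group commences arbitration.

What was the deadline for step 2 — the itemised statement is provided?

Nov 17, 1998

Step 2 runs from Oct 4, 1998, when the breach is discovered. 44 days after Oct 4, 1998 is Nov 17, 1998.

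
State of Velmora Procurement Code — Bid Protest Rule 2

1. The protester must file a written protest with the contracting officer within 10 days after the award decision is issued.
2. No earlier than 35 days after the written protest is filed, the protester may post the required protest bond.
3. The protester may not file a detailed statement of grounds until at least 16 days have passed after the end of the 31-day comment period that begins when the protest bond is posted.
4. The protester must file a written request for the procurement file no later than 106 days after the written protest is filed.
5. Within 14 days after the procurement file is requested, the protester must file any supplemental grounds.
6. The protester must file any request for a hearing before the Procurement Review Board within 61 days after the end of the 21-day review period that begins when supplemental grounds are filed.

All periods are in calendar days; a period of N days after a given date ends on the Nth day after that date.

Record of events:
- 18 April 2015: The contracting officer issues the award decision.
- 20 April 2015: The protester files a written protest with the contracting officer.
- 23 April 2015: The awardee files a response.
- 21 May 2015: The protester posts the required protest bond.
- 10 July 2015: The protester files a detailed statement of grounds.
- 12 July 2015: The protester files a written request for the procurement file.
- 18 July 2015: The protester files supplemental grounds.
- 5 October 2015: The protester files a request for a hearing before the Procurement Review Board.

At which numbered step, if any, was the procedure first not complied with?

Step 2

Step 1 — counting 10 days from 18 April 2015 (when the award decision is issued) gives a deadline of 28 April 2015; 20 April 2015 is within that limit.
Step 2 — must wait 35 days from 20 April 2015 (when the written protest is filed), so not before 25 May 2015; acted on 21 May 2015, 4 days prematurely.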